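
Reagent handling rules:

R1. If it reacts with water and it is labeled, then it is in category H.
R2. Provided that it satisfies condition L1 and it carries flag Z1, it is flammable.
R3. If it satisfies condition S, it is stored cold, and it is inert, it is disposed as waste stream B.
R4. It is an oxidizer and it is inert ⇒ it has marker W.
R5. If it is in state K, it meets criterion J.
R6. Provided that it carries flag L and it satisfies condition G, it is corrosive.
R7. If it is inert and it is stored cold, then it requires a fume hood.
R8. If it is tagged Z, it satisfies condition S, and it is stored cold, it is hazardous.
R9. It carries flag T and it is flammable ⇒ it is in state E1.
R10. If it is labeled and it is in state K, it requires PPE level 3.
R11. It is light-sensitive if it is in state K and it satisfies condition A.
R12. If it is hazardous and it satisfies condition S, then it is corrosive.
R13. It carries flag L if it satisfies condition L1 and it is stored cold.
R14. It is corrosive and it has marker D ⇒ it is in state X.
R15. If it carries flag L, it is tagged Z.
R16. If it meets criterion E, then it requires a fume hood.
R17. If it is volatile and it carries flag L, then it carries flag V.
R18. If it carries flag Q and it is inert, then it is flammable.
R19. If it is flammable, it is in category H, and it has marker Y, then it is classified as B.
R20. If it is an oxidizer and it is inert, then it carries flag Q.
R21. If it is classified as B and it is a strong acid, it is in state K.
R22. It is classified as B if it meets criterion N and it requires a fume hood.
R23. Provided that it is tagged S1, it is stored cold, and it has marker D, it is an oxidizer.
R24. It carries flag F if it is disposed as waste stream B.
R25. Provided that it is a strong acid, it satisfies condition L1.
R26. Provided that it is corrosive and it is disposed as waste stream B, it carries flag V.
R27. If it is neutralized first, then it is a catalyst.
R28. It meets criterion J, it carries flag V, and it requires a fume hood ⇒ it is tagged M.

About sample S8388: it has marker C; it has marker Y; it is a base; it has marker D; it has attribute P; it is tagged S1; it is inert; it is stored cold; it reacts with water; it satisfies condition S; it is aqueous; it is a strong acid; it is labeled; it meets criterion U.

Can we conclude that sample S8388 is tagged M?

By R1 (it reacts with water, it is labeled): it is in category H.
By R3 (it satisfies condition S, it is stored cold, it is inert): it is disposed as waste stream B.
By R7 (it is inert, it is stored cold): it requires a fume hood.
By R23 (it is tagged S1, it is stored cold, it has marker D): it is an oxidizer.
By R25 (it is a strong acid): it satisfies condition L1.
By R13 (it satisfies condition L1, it is stored cold): it carries flag L.
By R15 (it carries flag L): it is tagged Z.
By R20 (it is an oxidizer, it is inert): it carries flag Q.
By R8 (it is tagged Z, it satisfies condition S, it is stored cold): it is hazardous.
By R12 (it is hazardous, it satisfies condition S): it is corrosive.
By R18 (it carries flag Q, it is inert): it is flammable.
By R19 (it is flammable, it is in category H, it has marker Y): it is classified as B.
By R21 (it is classified as B, it is a strong acid): it is in state K.
By R26 (it is corrosive, it is disposed as waste stream B): it carries flag V.
By R5 (it is in state K): it meets criterion J.
By R28 (it meets criterion J, it carries flag V, it requires a fume hood): it is tagged M.

Yes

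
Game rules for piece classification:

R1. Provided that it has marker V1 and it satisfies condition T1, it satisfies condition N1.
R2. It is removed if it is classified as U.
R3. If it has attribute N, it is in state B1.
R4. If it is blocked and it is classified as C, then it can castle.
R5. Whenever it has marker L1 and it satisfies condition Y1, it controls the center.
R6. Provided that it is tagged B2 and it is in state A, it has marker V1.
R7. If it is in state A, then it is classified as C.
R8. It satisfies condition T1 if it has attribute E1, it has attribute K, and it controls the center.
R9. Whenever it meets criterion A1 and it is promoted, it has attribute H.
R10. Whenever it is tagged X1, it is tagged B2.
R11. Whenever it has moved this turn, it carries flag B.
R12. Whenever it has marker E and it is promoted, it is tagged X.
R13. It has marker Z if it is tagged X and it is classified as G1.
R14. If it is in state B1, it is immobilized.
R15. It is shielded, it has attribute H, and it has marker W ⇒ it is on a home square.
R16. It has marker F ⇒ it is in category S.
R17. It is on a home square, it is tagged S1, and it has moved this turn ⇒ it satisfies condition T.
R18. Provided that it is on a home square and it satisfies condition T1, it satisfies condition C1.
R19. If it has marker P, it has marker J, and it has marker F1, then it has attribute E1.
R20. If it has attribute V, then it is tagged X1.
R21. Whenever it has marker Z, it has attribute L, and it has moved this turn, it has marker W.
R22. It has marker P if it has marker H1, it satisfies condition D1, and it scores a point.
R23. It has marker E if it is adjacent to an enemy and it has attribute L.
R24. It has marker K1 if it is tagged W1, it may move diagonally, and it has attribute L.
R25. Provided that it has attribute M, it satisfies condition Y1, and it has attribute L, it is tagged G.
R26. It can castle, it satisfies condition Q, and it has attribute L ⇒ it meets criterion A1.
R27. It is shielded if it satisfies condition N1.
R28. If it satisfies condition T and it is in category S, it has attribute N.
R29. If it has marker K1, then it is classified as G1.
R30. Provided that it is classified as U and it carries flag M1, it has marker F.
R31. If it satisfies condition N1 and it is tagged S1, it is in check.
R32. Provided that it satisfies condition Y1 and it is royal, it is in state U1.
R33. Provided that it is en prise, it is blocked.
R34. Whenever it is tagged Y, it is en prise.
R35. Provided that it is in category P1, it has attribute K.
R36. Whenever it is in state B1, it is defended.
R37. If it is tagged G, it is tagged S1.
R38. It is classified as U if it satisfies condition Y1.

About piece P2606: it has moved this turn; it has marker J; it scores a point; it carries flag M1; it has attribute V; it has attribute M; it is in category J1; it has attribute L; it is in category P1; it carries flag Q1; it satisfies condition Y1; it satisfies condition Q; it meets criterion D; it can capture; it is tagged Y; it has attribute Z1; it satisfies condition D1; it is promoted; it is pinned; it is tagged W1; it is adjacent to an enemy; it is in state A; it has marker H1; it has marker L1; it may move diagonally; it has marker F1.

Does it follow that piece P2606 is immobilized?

By R5 (it has marker L1, it satisfies condition Y1): it controls the center.
By R7 (it is in state A): it is classified as C.
By R20 (it has attribute V): it is tagged X1.
By R22 (it has marker H1, it satisfies condition D1, it scores a point): it has marker P.
By R23 (it is adjacent to an enemy, it has attribute L): it has marker E.
By R24 (it is tagged W1, it may move diagonally, it has attribute L): it has marker K1.
By R25 (it has attribute M, it satisfies condition Y1, it has attribute L): it is tagged G.
By R29 (it has marker K1): it is classified as G1.
By R34 (it is tagged Y): it is en prise.
By R35 (it is in category P1): it has attribute K.
By R37 (it is tagged G): it is tagged S1.
By R38 (it satisfies condition Y1): it is classified as U.
By R10 (it is tagged X1): it is tagged B2.
By R12 (it has marker E, it is promoted): it is tagged X.
By R13 (it is tagged X, it is classified as G1): it has marker Z.
By R19 (it has marker P, it has marker J, it has marker F1): it has attribute E1.
By R21 (it has marker Z, it has attribute L, it has moved this turn): it has marker W.
By R30 (it is classified as U, it carries flag M1): it has marker F.
By R33 (it is en prise): it is blocked.
By R4 (it is blocked, it is classified as C): it can castle.
By R6 (it is tagged B2, it is in state A): it has marker V1.
By R8 (it has attribute E1, it has attribute K, it controls the center): it satisfies condition T1.
By R16 (it has marker F): it is in category S.
By R26 (it can castle, it satisfies condition Q, it has attribute L): it meets criterion A1.
By R1 (it has marker V1, it satisfies condition T1): it satisfies condition N1.
By R9 (it meets criterion A1, it is promoted): it has attribute H.
By R27 (it satisfies condition N1): it is shielded.
By R15 (it is shielded, it has attribute H, it has marker W): it is on a home square.
By R17 (it is on a home square, it is tagged S1, it has moved this turn): it satisfies condition T.
By R28 (it satisfies condition T, it is in category S): it has attribute N.
By R3 (it has attribute N): it is in state B1.
By R14 (it is in state B1): it is immobilized.

Yes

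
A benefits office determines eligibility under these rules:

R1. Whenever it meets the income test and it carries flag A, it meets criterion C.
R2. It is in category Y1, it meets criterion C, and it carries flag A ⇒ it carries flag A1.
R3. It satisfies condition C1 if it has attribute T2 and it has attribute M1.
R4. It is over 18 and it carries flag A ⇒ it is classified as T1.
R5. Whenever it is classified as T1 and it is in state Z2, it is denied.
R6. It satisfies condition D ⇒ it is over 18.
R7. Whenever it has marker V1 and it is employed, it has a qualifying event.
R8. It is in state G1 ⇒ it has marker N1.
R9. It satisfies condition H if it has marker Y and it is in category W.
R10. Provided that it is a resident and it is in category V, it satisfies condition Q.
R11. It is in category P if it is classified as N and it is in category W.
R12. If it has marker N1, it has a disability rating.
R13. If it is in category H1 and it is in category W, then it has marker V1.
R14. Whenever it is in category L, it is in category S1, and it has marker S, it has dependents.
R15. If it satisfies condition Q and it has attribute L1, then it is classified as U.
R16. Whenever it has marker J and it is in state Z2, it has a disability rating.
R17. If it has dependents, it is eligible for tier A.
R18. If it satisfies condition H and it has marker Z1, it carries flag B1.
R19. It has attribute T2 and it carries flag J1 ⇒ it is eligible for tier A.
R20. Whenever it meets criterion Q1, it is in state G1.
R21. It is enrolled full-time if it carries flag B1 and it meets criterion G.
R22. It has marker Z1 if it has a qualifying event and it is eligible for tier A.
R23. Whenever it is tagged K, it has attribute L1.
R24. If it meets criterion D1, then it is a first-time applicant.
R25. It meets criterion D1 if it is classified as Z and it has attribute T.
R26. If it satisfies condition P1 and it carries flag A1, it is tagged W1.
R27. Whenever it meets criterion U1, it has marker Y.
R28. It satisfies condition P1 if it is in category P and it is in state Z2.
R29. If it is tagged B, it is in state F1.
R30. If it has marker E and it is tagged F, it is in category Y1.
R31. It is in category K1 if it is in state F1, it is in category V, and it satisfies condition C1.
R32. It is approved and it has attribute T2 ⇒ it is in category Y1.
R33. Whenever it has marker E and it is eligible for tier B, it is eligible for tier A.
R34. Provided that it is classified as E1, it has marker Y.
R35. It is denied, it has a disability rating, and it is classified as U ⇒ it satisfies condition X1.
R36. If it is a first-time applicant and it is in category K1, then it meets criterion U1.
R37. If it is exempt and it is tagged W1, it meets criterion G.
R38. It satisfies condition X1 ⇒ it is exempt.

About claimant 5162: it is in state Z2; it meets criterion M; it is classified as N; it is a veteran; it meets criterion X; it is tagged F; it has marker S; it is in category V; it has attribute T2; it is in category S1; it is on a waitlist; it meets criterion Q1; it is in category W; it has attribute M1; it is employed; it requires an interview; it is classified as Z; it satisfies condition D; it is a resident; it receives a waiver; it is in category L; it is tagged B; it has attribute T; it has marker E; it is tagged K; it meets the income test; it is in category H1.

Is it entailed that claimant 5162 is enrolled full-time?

Forward chaining from the given facts derives: satisfies condition C1, is over 18, satisfies condition Q, is in category P, has marker V1, has dependents, is eligible for tier A, is in state G1, has attribute L1, meets criterion D1, satisfies condition P1, is in state F1, is in category Y1, is in category K1, has a qualifying event, has marker N1, has a disability rating, is classified as U, has marker Z1, is a first-time applicant, meets criterion U1, has marker Y, satisfies condition H, carries flag B1.
The only rule concluding "it is enrolled full-time" is R21, which needs "it meets criterion G"; that is never established.

No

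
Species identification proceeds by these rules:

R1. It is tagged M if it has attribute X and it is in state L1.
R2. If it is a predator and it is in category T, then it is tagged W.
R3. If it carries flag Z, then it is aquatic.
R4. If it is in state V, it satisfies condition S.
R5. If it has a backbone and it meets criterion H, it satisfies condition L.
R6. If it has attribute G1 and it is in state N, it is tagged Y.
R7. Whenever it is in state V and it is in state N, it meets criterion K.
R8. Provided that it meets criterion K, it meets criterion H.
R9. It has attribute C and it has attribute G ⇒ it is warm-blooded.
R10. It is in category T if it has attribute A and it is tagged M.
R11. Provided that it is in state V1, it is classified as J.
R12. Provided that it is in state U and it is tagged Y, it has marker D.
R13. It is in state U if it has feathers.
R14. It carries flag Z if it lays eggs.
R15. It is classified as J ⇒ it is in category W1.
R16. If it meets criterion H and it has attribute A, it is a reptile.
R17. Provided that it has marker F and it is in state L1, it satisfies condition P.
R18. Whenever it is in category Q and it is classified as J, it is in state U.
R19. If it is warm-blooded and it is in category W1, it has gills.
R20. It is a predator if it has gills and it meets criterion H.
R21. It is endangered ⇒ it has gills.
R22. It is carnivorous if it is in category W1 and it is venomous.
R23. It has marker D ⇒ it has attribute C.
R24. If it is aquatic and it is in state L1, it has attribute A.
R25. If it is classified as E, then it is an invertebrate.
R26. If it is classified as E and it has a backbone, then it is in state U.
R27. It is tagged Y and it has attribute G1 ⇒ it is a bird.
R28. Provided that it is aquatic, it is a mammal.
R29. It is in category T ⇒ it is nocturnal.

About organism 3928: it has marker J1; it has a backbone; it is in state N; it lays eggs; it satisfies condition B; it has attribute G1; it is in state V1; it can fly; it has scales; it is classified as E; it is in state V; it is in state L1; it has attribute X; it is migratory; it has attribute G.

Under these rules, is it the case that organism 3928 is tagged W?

By R1 (it has attribute X, it is in state L1): it is tagged M.
By R6 (it has attribute G1, it is in state N): it is tagged Y.
By R7 (it is in state V, it is in state N): it meets criterion K.
By R8 (it meets criterion K): it meets criterion H.
By R11 (it is in state V1): it is classified as J.
By R14 (it lays eggs): it carries flag Z.
By R15 (it is classified as J): it is in category W1.
By R26 (it is classified as E, it has a backbone): it is in state U.
By R3 (it carries flag Z): it is aquatic.
By R12 (it is in state U, it is tagged Y): it has marker D.
By R23 (it has marker D): it has attribute C.
By R24 (it is aquatic, it is in state L1): it has attribute A.
By R9 (it has attribute C, it has attribute G): it is warm-blooded.
By R10 (it has attribute A, it is tagged M): it is in category T.
By R19 (it is warm-blooded, it is in category W1): it has gills.
By R20 (it has gills, it meets criterion H): it is a predator.
By R2 (it is a predator, it is in category T): it is tagged W.

Yes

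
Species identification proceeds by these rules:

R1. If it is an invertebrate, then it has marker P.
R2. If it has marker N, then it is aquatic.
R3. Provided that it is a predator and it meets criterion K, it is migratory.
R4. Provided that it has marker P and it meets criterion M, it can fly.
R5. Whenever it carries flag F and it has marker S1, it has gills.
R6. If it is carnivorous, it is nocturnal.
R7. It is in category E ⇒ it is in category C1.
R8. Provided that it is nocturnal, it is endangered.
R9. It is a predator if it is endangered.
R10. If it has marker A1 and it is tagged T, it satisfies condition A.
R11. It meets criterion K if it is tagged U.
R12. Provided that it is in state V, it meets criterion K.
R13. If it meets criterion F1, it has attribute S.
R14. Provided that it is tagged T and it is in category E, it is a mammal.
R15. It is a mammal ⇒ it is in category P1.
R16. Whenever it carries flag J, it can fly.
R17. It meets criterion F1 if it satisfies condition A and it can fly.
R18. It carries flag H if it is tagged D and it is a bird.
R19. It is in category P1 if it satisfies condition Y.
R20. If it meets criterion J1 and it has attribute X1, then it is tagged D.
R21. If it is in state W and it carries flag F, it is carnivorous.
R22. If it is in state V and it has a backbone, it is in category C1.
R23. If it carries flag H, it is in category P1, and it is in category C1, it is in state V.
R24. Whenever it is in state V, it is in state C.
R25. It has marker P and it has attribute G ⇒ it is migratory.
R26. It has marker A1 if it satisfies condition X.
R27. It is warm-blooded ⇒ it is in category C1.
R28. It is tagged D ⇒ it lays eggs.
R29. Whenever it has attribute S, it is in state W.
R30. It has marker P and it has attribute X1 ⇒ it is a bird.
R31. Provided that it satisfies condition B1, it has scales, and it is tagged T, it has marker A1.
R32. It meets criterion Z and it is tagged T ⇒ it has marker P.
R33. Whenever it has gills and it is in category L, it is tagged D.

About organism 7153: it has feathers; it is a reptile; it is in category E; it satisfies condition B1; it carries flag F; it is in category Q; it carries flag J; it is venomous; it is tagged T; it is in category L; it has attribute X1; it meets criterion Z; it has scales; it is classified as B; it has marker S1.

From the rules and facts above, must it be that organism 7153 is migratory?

By R5 (it carries flag F, it has marker S1): it has gills.
By R7 (it is in category E): it is in category C1.
By R14 (it is tagged T, it is in category E): it is a mammal.
By R15 (it is a mammal): it is in category P1.
By R16 (it carries flag J): it can fly.
By R31 (it satisfies condition B1, it has scales, it is tagged T): it has marker A1.
By R32 (it meets criterion Z, it is tagged T): it has marker P.
By R33 (it has gills, it is in category L): it is tagged D.
By R10 (it has marker A1, it is tagged T): it satisfies condition A.
By R17 (it satisfies condition A, it can fly): it meets criterion F1.
By R30 (it has marker P, it has attribute X1): it is a bird.
By R13 (it meets criterion F1): it has attribute S.
By R18 (it is tagged D, it is a bird): it carries flag H.
By R23 (it carries flag H, it is in category P1, it is in category C1): it is in state V.
By R29 (it has attribute S): it is in state W.
By R12 (it is in state V): it meets criterion K.
By R21 (it is in state W, it carries flag F): it is carnivorous.
By R6 (it is carnivorous): it is nocturnal.
By R8 (it is nocturnal): it is endangered.
By R9 (it is endangered): it is a predator.
By R3 (it is a predator, it meets criterion K): it is migratory.

Yes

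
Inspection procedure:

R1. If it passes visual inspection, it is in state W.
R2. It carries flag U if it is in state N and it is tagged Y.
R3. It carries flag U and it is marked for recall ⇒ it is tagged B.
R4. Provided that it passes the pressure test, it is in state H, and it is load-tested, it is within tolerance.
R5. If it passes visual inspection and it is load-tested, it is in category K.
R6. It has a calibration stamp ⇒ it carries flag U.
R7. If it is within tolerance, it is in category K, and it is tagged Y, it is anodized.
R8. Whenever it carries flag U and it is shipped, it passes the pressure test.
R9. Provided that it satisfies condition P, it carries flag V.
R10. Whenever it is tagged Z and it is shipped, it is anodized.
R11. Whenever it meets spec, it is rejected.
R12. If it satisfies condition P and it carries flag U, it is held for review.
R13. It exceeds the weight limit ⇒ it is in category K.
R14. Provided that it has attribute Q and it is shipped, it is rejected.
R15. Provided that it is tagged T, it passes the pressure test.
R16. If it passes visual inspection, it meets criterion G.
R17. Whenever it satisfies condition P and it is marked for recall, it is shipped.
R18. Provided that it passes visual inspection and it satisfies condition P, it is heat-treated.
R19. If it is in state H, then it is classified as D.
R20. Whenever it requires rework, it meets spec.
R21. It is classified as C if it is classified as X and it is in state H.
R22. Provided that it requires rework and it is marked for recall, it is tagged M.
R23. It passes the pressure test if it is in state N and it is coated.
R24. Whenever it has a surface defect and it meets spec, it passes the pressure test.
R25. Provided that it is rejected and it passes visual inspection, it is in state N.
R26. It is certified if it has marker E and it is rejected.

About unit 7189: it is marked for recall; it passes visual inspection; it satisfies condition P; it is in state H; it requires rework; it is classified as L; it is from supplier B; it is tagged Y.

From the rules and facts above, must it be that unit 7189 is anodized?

Forward chaining from the given facts derives: is in state W, carries flag V, meets criterion G, is shipped, is heat-treated, is classified as D, meets spec, is tagged M, is rejected, is in state N, carries flag U, is tagged B, passes the pressure test, is held for review.
Rules concluding "it is anodized": R7 needs "it is within tolerance"; R10 needs "it is tagged Z" — none of these are established.

No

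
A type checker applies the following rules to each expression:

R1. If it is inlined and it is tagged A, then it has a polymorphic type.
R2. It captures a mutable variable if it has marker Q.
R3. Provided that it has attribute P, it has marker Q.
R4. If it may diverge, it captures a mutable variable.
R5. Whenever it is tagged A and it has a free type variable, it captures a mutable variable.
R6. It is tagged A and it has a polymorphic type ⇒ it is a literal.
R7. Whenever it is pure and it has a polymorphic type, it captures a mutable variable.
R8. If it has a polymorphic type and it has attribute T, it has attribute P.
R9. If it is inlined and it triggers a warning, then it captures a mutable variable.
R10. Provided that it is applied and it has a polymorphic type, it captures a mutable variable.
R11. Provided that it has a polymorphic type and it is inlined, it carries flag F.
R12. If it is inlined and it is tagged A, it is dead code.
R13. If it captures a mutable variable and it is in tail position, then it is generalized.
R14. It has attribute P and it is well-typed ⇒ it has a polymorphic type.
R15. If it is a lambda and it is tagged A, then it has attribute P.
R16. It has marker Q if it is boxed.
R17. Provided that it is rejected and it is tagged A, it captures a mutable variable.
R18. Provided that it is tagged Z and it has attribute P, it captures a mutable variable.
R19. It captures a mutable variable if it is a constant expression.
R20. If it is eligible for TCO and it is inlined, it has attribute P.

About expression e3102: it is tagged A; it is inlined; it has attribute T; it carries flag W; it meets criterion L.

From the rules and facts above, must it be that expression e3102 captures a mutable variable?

Yes

By R1 (it is inlined, it is tagged A): it has a polymorphic type.
By R8 (it has a polymorphic type, it has attribute T): it has attribute P.
By R3 (it has attribute P): it has marker Q.
By R2 (it has marker Q): it captures a mutable variable.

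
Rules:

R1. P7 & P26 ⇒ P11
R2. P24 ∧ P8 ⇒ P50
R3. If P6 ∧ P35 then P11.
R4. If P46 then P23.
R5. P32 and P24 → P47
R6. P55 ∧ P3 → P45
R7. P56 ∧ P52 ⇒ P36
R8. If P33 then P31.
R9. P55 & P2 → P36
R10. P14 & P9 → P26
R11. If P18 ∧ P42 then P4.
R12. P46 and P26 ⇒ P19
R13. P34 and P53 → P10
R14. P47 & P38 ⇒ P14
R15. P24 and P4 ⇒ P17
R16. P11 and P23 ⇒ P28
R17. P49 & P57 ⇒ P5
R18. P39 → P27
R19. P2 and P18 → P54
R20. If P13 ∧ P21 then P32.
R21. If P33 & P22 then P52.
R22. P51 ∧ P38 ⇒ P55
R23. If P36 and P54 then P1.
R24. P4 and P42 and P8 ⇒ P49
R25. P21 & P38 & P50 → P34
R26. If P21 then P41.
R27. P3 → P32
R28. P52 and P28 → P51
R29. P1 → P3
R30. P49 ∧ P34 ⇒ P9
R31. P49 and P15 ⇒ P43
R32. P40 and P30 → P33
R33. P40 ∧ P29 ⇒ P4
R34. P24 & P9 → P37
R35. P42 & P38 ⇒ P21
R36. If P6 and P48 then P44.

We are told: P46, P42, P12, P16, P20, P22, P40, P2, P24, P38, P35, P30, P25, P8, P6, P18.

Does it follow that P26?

Yes

P50  (by R2: P24, P8)
P11  (by R3: P6, P35)
P23  (by R4: P46)
P4  (by R11: P18, P42)
P28  (by R16: P11, P23)
P54  (by R19: P2, P18)
P49  (by R24: P4, P42, P8)
P33  (by R32: P40, P30)
P21  (by R35: P42, P38)
P52  (by R21: P33, P22)
P34  (by R25: P21, P38, P50)
P51  (by R28: P52, P28)
P9  (by R30: P49, P34)
P55  (by R22: P51, P38)
P36  (by R9: P55, P2)
P1  (by R23: P36, P54)
P3  (by R29: P1)
P32  (by R27: P3)
P47  (by R5: P32, P24)
P14  (by R14: P47, P38)
P26  (by R10: P14, P9)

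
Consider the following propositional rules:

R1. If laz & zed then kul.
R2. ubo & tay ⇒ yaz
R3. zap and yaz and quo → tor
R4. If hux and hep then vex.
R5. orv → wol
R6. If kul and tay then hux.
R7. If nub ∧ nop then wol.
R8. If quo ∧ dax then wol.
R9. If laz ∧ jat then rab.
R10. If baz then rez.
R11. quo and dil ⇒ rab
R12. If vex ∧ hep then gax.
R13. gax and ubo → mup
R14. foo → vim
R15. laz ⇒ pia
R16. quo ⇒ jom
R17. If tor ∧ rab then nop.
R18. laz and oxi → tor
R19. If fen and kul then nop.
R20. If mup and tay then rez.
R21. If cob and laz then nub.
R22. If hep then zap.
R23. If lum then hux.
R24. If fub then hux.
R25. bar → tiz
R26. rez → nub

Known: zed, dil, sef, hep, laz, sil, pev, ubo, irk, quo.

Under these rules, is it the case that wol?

Forward chaining from the given facts derives: kul, rab, pia, jom, zap.
Rules concluding wol: R5 needs orv; R7 needs nub; R8 needs dax — none of these are established.

No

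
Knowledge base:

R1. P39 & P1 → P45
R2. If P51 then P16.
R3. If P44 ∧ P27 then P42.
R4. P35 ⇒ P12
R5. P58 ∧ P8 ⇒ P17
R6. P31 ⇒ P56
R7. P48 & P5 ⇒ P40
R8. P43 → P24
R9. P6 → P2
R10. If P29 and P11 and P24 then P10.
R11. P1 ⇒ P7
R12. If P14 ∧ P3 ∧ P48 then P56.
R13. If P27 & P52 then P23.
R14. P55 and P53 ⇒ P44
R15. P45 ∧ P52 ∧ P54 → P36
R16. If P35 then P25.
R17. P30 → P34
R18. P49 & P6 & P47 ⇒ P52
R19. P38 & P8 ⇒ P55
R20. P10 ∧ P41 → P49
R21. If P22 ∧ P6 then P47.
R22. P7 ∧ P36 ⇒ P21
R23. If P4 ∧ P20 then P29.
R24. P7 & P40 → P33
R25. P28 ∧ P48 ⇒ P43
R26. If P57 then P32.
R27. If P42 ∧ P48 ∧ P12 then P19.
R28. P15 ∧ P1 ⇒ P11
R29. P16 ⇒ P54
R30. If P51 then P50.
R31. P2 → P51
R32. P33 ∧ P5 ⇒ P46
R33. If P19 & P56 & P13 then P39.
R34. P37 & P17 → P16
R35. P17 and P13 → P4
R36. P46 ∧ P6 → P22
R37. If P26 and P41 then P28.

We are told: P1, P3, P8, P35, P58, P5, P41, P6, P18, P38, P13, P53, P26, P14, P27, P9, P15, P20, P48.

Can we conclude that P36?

P12  (by R4: P35)
P17  (by R5: P58, P8)
P40  (by R7: P48, P5)
P2  (by R9: P6)
P7  (by R11: P1)
P56  (by R12: P14, P3, P48)
P55  (by R19: P38, P8)
P33  (by R24: P7, P40)
P11  (by R28: P15, P1)
P51  (by R31: P2)
P46  (by R32: P33, P5)
P4  (by R35: P17, P13)
P22  (by R36: P46, P6)
P28  (by R37: P26, P41)
P16  (by R2: P51)
P44  (by R14: P55, P53)
P47  (by R21: P22, P6)
P29  (by R23: P4, P20)
P43  (by R25: P28, P48)
P54  (by R29: P16)
P42  (by R3: P44, P27)
P24  (by R8: P43)
P10  (by R10: P29, P11, P24)
P49  (by R20: P10, P41)
P19  (by R27: P42, P48, P12)
P39  (by R33: P19, P56, P13)
P45  (by R1: P39, P1)
P52  (by R18: P49, P6, P47)
P36  (by R15: P45, P52, P54)

Yes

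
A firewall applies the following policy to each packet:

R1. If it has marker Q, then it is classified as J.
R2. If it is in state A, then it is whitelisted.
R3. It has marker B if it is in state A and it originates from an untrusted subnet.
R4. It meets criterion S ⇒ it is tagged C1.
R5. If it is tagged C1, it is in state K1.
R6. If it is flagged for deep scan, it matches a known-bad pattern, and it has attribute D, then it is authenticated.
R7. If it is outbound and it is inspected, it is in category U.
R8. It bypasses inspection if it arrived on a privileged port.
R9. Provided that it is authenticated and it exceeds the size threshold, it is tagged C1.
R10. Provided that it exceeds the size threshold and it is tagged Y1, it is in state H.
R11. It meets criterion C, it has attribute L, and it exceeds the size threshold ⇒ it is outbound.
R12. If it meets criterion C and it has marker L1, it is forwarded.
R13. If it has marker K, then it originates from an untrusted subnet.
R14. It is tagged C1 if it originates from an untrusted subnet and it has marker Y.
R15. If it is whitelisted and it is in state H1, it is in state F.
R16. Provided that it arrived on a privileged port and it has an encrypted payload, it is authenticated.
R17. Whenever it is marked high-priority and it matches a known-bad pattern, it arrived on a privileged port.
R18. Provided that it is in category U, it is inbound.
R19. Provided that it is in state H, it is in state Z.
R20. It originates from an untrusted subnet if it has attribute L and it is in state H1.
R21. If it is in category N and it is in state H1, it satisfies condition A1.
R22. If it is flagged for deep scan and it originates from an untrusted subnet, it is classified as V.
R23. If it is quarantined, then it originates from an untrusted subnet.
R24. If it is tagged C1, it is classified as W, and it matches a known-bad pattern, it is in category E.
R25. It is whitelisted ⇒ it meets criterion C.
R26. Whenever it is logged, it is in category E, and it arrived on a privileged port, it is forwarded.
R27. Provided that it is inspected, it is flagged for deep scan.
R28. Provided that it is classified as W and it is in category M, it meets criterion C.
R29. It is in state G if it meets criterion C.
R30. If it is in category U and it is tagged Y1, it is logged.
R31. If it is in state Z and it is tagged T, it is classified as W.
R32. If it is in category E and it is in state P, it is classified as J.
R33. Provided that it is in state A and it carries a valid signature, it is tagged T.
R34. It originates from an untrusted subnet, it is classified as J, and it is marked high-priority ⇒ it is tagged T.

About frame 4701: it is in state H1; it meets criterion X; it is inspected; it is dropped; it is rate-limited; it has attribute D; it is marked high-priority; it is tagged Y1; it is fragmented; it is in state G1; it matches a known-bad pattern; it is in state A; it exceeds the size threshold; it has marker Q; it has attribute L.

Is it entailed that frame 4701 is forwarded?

By R1 (it has marker Q): it is classified as J.
By R2 (it is in state A): it is whitelisted.
By R10 (it exceeds the size threshold, it is tagged Y1): it is in state H.
By R17 (it is marked high-priority, it matches a known-bad pattern): it arrived on a privileged port.
By R19 (it is in state H): it is in state Z.
By R20 (it has attribute L, it is in state H1): it originates from an untrusted subnet.
By R25 (it is whitelisted): it meets criterion C.
By R27 (it is inspected): it is flagged for deep scan.
By R34 (it originates from an untrusted subnet, it is classified as J, it is marked high-priority): it is tagged T.
By R6 (it is flagged for deep scan, it matches a known-bad pattern, it has attribute D): it is authenticated.
By R9 (it is authenticated, it exceeds the size threshold): it is tagged C1.
By R11 (it meets criterion C, it has attribute L, it exceeds the size threshold): it is outbound.
By R31 (it is in state Z, it is tagged T): it is classified as W.
By R7 (it is outbound, it is inspected): it is in category U.
By R24 (it is tagged C1, it is classified as W, it matches a known-bad pattern): it is in category E.
By R30 (it is in category U, it is tagged Y1): it is logged.
By R26 (it is logged, it is in category E, it arrived on a privileged port): it is forwarded.

Yes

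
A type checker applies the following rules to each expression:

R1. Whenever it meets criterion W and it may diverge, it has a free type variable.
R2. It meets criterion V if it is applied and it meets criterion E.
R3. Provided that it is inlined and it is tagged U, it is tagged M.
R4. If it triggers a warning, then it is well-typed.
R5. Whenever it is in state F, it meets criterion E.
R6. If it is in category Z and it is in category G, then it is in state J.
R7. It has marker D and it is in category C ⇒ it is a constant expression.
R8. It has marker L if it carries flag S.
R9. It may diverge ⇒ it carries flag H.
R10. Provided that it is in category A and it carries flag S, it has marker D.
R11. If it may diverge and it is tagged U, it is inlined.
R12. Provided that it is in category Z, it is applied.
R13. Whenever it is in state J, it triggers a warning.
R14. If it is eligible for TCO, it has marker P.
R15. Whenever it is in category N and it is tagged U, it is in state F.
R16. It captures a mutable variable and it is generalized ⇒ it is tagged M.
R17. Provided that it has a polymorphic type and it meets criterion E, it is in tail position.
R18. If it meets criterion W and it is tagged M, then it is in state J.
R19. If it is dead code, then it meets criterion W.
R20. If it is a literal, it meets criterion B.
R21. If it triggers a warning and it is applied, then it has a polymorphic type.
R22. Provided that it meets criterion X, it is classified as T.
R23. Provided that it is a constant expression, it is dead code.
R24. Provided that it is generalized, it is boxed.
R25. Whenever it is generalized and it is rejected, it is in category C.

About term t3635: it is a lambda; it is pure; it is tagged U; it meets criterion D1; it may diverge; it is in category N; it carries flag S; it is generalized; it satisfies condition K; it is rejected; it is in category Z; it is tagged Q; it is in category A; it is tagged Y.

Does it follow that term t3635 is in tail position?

By R10 (it is in category A, it carries flag S): it has marker D.
By R11 (it may diverge, it is tagged U): it is inlined.
By R12 (it is in category Z): it is applied.
By R15 (it is in category N, it is tagged U): it is in state F.
By R25 (it is generalized, it is rejected): it is in category C.
By R3 (it is inlined, it is tagged U): it is tagged M.
By R5 (it is in state F): it meets criterion E.
By R7 (it has marker D, it is in category C): it is a constant expression.
By R23 (it is a constant expression): it is dead code.
By R19 (it is dead code): it meets criterion W.
By R18 (it meets criterion W, it is tagged M): it is in state J.
By R13 (it is in state J): it triggers a warning.
By R21 (it triggers a warning, it is applied): it has a polymorphic type.
By R17 (it has a polymorphic type, it meets criterion E): it is in tail position.

Yes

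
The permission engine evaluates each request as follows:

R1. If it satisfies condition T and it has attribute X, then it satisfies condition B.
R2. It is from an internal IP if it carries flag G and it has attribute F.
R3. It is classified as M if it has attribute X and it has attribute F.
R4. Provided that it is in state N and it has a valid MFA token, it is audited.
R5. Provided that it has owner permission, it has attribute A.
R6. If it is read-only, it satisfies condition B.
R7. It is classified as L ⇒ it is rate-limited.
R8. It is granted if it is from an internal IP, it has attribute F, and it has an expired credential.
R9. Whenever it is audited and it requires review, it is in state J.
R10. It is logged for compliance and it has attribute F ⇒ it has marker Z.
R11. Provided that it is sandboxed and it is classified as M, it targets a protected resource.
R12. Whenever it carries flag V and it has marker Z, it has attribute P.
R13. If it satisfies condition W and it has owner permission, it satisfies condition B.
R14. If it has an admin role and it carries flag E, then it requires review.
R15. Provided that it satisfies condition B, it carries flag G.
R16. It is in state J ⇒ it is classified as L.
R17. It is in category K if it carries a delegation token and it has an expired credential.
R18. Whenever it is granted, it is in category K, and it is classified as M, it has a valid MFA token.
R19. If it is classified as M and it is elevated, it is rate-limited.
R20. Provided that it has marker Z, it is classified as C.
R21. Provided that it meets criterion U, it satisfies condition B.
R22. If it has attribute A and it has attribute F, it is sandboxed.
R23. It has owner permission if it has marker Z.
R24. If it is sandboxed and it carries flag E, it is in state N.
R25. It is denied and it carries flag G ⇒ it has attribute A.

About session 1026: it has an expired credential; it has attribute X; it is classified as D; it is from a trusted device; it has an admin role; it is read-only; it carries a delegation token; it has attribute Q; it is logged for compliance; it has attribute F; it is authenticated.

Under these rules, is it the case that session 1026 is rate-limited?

No

Forward chaining from the given facts derives: is classified as M, satisfies condition B, has marker Z, carries flag G, is in category K, is classified as C, has owner permission, is from an internal IP, has attribute A, is granted, has a valid MFA token, is sandboxed, targets a protected resource.
Rules concluding "it is rate-limited": R7 needs "it is classified as L"; R19 needs "it is elevated" — none of these are established.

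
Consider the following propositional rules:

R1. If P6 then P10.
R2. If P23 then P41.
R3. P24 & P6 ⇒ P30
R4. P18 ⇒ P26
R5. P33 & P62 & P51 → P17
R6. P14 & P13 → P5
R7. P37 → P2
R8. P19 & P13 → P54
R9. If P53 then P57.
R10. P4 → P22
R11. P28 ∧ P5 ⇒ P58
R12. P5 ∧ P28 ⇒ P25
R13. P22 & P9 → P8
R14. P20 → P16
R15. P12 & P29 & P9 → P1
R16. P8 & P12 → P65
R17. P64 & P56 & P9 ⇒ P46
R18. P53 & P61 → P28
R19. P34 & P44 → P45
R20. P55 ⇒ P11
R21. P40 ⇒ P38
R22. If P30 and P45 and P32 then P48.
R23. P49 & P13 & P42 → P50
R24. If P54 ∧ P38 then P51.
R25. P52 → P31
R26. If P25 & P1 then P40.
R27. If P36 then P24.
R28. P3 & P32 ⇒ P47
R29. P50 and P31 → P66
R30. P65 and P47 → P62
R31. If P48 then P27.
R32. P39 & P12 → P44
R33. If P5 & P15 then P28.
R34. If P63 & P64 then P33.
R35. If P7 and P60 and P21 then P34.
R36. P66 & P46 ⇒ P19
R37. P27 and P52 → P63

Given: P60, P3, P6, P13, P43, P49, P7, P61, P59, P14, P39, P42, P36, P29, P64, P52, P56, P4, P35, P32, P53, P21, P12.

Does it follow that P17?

No

Forward chaining from the given facts derives: P10, P5, P57, P22, P28, P50, P31, P24, P47, P66, P44, P34, P30, P58, P25, P45, P48, P27, P63, P33.
The only rule concluding P17 is R5, which needs P62; that is never established.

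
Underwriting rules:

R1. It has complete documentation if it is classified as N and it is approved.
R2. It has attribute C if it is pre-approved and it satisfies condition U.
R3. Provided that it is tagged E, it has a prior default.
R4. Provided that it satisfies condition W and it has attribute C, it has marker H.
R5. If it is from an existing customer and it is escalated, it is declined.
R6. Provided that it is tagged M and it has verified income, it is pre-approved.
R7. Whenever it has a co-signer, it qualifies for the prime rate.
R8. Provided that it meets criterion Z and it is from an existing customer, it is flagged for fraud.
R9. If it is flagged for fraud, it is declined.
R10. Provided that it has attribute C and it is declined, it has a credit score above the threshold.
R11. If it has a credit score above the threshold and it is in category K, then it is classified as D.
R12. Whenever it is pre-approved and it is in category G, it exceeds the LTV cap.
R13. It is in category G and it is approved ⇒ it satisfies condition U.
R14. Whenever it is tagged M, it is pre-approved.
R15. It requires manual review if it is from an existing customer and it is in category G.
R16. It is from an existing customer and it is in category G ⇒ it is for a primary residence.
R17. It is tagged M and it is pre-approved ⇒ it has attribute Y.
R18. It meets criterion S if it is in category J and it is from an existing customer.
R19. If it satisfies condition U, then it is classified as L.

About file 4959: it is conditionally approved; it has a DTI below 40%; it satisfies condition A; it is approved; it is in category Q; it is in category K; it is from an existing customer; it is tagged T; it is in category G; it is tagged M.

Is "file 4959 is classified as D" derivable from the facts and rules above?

Forward chaining from the given facts derives: satisfies condition U, is pre-approved, requires manual review, is for a primary residence, has attribute Y, is classified as L, has attribute C, exceeds the LTV cap.
The only rule concluding "it is classified as D" is R11, which needs "it has a credit score above the threshold"; that is never established.

No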